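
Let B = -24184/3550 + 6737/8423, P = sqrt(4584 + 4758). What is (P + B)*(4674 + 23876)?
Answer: -102657510222/598033 + 85650*sqrt(1038) ≈ 2.5878e+6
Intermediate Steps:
P = 3*sqrt(1038) (P = sqrt(9342) = 3*sqrt(1038) ≈ 96.654)
B = -89892741/14950825 (B = -24184*1/3550 + 6737*(1/8423) = -12092/1775 + 6737/8423 = -89892741/14950825 ≈ -6.0126)
(P + B)*(4674 + 23876) = (3*sqrt(1038) - 89892741/14950825)*(4674 + 23876) = (-89892741/14950825 + 3*sqrt(1038))*28550 = -102657510222/598033 + 85650*sqrt(1038)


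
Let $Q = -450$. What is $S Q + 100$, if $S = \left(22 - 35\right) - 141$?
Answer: $69400$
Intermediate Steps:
$S = -154$ ($S = -13 - 141 = -154$)
$S Q + 100 = \left(-154\right) \left(-450\right) + 100 = 69300 + 100 = 69400$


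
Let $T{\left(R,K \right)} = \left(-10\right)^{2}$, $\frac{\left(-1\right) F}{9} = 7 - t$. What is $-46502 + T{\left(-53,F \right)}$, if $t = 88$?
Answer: $-46402$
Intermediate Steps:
$F = 729$ ($F = - 9 \left(7 - 88\right) = \left(-9\right) \left(-81\right) = 729$)
$T{\left(R,K \right)} = 100$
$-46502 + T{\left(-53,F \right)} = -46502 + 100 = -46402$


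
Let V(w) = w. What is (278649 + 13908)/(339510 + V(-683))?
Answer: 292557/338827 ≈ 0.86344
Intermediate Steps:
(278649 + 13908)/(339510 + V(-683)) = (278649 + 13908)/(339510 - 683) = 292557/338827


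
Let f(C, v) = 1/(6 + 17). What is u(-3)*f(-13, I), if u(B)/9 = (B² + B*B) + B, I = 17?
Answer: 135/23 ≈ 5.8696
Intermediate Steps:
f(C, v) = 1/23
u(B) = 9*B + 18*B² (u(B) = 9*((B² + B*B) + B) = 9*((B² + B²) + B) = 9*(2*B² + B) = 9*(B + 2*B²) = 9*B + 18*B²)
u(-3)*f(-13, I) = (9*(-3)*(1 + 2*(-3)))*(1/23) = (9*(-3)*(1 - 6))*(1/23) = (9*(-3)*(-5))*(1/23) = 135*(1/23) = 135/23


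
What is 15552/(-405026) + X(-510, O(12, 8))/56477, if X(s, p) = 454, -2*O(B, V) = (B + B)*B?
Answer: -347224250/11437326701 ≈ -0.030359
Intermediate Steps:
O(B, V) = -B² (O(B, V) = -(B + B)*B/2 = -2*B*B/2 = -B²)
15552/(-405026) + X(-510, O(12, 8))/56477 = 15552/(-405026) + 454/56477 = 15552*(-1/405026) + 454*(1/56477) = -7776/202513 + 454/56477 = -347224250/11437326701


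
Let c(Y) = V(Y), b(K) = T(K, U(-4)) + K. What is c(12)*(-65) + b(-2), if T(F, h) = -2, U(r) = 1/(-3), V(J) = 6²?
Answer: -2344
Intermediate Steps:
V(J) = 36
U(r) = -⅓
b(K) = -2 + K
c(Y) = 36
c(12)*(-65) + b(-2) = 36*(-65) + (-2 - 2) = -2340 - 4 = -2344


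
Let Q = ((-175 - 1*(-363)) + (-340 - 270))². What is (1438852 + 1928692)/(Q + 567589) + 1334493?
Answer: 995098766333/745673 ≈ 1.3345e+6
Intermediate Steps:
Q = 178084 (Q = ((-175 + 363) - 610)² = (188 - 610)² = (-422)² = 178084)
(1438852 + 1928692)/(Q + 567589) + 1334493 = (1438852 + 1928692)/(178084 + 567589) + 1334493 = 3367544/745673 + 1334493 = 995098766333/745673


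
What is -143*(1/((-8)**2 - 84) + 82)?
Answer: -234377/20 ≈ -11719.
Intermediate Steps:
-143*(1/((-8)**2 - 84) + 82) = -143*(1/(64 - 84) + 82) = -143*(1/(-20) + 82) = -143*(-1/20 + 82) = -143*1639/20 = -234377/20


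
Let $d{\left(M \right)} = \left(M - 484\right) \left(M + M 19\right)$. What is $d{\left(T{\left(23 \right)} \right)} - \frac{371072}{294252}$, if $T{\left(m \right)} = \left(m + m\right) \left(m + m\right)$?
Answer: $\frac{5080719720352}{73563} \approx 6.9066 \cdot 10^{7}$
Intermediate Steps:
$T{\left(m \right)} = 4 m^{2}$ ($T{\left(m \right)} = 2 m 2 m = 4 m^{2}$)
$d{\left(M \right)} = 20 M \left(-484 + M\right)$ ($d{\left(M \right)} = \left(-484 + M\right) \left(M + 19 M\right) = \left(-484 + M\right) 20 M = 20 M \left(-484 + M\right)$)
$d{\left(T{\left(23 \right)} \right)} - \frac{371072}{294252} = 20 \cdot 4 \cdot 23^{2} \left(-484 + 4 \cdot 23^{2}\right) - \frac{371072}{294252} = 20 \cdot 4 \cdot 529 \left(-484 + 4 \cdot 529\right) - 371072 \cdot \frac{1}{294252} = 20 \cdot 2116 \left(-484 + 2116\right) - \frac{92768}{73563} = 20 \cdot 2116 \cdot 1632 - \frac{92768}{73563} = 69066240 - \frac{92768}{73563} = \frac{5080719720352}{73563}$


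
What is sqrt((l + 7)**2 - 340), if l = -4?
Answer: I*sqrt(331) ≈ 18.193*I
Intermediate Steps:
sqrt((l + 7)**2 - 340) = sqrt((-4 + 7)**2 - 340) = sqrt(3**2 - 340) = sqrt(9 - 340) = sqrt(-331) = I*sqrt(331)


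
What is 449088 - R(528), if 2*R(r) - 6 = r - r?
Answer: 449085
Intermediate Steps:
R(r) = 3 (R(r) = 3 + (r - r)/2 = 3 + (½)*0 = 3 + 0 = 3)
449088 - R(528) = 449088 - 1*3 = 449088 - 3 = 449085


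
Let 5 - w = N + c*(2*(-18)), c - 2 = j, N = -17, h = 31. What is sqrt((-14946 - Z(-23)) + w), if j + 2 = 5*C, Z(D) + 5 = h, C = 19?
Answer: I*sqrt(11530) ≈ 107.38*I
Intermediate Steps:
Z(D) = 26 (Z(D) = -5 + 31 = 26)
j = 93 (j = -2 + 5*19 = -2 + 95 = 93)
c = 95 (c = 2 + 93 = 95)
w = 3442 (w = 5 - (-17 + 95*(2*(-18))) = 5 - (-17 + 95*(-36)) = 5 - (-17 - 3420) = 5 - 1*(-3437) = 5 + 3437 = 3442)
sqrt((-14946 - Z(-23)) + w) = sqrt((-14946 - 1*26) + 3442) = sqrt((-14946 - 26) + 3442) = sqrt(-14972 + 3442) = sqrt(-11530) = I*sqrt(11530)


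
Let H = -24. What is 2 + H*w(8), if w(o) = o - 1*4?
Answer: -94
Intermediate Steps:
w(o) = -4 + o (w(o) = o - 4 = -4 + o)
2 + H*w(8) = 2 - 24*(-4 + 8) = 2 - 24*4 = 2 - 96 = -94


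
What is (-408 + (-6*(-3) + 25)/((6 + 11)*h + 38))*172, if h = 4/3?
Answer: -6374922/91 ≈ -70054.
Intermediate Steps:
h = 4/3 (h = 4*(⅓) = 4/3 ≈ 1.3333)
(-408 + (-6*(-3) + 25)/((6 + 11)*h + 38))*172 = (-408 + (-6*(-3) + 25)/((6 + 11)*(4/3) + 38))*172 = (-408 + (18 + 25)/(17*(4/3) + 38))*172 = (-408 + 43/(68/3 + 38))*172 = (-408 + 43/(182/3))*172 = (-408 + 43*(3/182))*172 = (-408 + 129/182)*172 = -74127/182*172 = -6374922/91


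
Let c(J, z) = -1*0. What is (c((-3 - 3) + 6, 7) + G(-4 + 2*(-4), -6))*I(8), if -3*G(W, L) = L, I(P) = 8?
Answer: 16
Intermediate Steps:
G(W, L) = -L/3
c(J, z) = 0
(c((-3 - 3) + 6, 7) + G(-4 + 2*(-4), -6))*I(8) = (0 - ⅓*(-6))*8 = (0 + 2)*8 = 2*8 = 16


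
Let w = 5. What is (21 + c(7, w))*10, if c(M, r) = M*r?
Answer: 560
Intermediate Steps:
(21 + c(7, w))*10 = (21 + 7*5)*10 = (21 + 35)*10 = 56*10 = 560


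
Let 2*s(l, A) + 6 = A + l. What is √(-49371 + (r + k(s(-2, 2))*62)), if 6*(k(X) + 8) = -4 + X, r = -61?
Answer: I*√450003/3 ≈ 223.61*I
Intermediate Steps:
s(l, A) = -3 + A/2 + l/2 (s(l, A) = -3 + (A + l)/2 = -3 + (A/2 + l/2) = -3 + A/2 + l/2)
k(X) = -26/3 + X/6 (k(X) = -8 + (-4 + X)/6 = -8 + (-⅔ + X/6) = -26/3 + X/6)
√(-49371 + (r + k(s(-2, 2))*62)) = √(-49371 + (-61 + (-26/3 + (-3 + (½)*2 + (½)*(-2))/6)*62)) = √(-49371 + (-61 + (-26/3 + (-3 + 1 - 1)/6)*62)) = √(-49371 + (-61 + (-26/3 + (⅙)*(-3))*62)) = √(-49371 + (-61 + (-26/3 - ½)*62)) = √(-49371 + (-61 - 55/6*62)) = √(-49371 + (-61 - 1705/3)) = √(-49371 - 1888/3) = √(-150001/3) = I*√450003/3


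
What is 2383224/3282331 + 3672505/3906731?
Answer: 21364992089899/12823184269961 ≈ 1.6661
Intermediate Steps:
2383224/3282331 + 3672505/3906731 = 21364992089899/12823184269961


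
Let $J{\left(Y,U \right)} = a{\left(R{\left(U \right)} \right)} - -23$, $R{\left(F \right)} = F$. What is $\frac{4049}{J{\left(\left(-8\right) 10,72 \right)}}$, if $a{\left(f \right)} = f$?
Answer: $\frac{4049}{95} \approx 42.621$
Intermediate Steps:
$J{\left(Y,U \right)} = 23 + U$ ($J{\left(Y,U \right)} = U - -23 = U + 23 = 23 + U$)
$\frac{4049}{J{\left(\left(-8\right) 10,72 \right)}} = \frac{4049}{23 + 72} = \frac{4049}{95}$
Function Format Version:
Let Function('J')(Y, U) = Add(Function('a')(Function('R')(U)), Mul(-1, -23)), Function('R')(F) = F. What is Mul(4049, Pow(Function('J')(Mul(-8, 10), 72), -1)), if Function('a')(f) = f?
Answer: Rational(4049, 95) ≈ 42.621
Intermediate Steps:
Function('J')(Y, U) = Add(23, U) (Function('J')(Y, U) = Add(U, Mul(-1, -23)) = Add(U, 23) = Add(23, U))
Mul(4049, Pow(Function('J')(Mul(-8, 10), 72), -1)) = Mul(4049, Pow(Add(23, 72), -1)) = Mul(4049, Pow(95, -1)) = Mul(4049, Rational(1, 95)) = Rational(4049, 95)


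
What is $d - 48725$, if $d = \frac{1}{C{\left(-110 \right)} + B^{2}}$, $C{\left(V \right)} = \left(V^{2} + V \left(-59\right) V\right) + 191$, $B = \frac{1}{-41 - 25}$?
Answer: $- \frac{148913773930531}{3056208803} \approx -48725.0$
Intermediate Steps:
$B = - \frac{1}{66}$ ($B = \frac{1}{-66} = - \frac{1}{66} \approx -0.015152$)
$C{\left(V \right)} = 191 - 58 V^{2}$ ($C{\left(V \right)} = \left(V^{2} + - 59 V V\right) + 191 = \left(V^{2} - 59 V^{2}\right) + 191 = - 58 V^{2} + 191 = 191 - 58 V^{2}$)
$d = - \frac{4356}{3056208803}$ ($d = \frac{1}{\left(191 - 58 \left(-110\right)^{2}\right) + \left(- \frac{1}{66}\right)^{2}} = \frac{1}{\left(191 - 701800\right) + \frac{1}{4356}} = \frac{1}{-701609 + \frac{1}{4356}} = \frac{1}{- \frac{3056208803}{4356}} = - \frac{4356}{3056208803} \approx -1.4253 \cdot 10^{-6}$)
$d - 48725 = - \frac{4356}{3056208803} - 48725 = - \frac{148913773930531}{3056208803}$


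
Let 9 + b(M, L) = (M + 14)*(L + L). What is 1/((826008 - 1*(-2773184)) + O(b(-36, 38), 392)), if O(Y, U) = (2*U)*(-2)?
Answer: 1/3597624 ≈ 2.7796e-7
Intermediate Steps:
b(M, L) = -9 + 2*L*(14 + M) (b(M, L) = -9 + (M + 14)*(L + L) = -9 + (14 + M)*(2*L) = -9 + 2*L*(14 + M))
O(Y, U) = -4*U
1/((826008 - 1*(-2773184)) + O(b(-36, 38), 392)) = 1/((826008 - 1*(-2773184)) - 4*392) = 1/((826008 + 2773184) - 1568) = 1/(3599192 - 1568) = 1/3597624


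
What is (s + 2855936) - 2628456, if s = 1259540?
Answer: 1487020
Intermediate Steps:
(s + 2855936) - 2628456 = (1259540 + 2855936) - 2628456 = 4115476 - 2628456 = 1487020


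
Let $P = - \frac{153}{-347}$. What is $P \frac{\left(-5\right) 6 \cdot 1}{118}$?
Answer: $- \frac{2295}{20473} \approx -0.1121$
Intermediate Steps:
$P = \frac{153}{347}$ ($P = \left(-153\right) \left(- \frac{1}{347}\right) = \frac{153}{347} \approx 0.44092$)
$P \frac{\left(-5\right) 6 \cdot 1}{118} = \frac{153 \frac{\left(-5\right) 6 \cdot 1}{118}}{347} = \frac{153 \left(-30\right) 1 \cdot \frac{1}{118}}{347} = \frac{153 \left(\left(-30\right) \frac{1}{118}\right)}{347} = \frac{153}{347} \left(- \frac{15}{59}\right) = - \frac{2295}{20473}$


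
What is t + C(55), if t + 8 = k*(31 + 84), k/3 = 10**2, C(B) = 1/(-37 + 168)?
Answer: 4518453/131 ≈ 34492.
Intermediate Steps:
C(B) = 1/131
k = 300 (k = 3*10**2 = 3*100 = 300)
t = 34492 (t = -8 + 300*(31 + 84) = -8 + 300*115 = -8 + 34500 = 34492)
t + C(55) = 34492 + 1/131 = 4518453/131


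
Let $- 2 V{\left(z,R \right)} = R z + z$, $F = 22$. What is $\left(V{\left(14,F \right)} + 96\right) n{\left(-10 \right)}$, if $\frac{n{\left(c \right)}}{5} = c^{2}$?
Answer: $-32500$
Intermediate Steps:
$V{\left(z,R \right)} = - \frac{z}{2} - \frac{R z}{2}$ ($V{\left(z,R \right)} = - \frac{R z + z}{2} = - \frac{z + R z}{2} = - \frac{z}{2} - \frac{R z}{2}$)
$n{\left(c \right)} = 5 c^{2}$
$\left(V{\left(14,F \right)} + 96\right) n{\left(-10 \right)} = \left(\left(- \frac{1}{2}\right) 14 \left(1 + 22\right) + 96\right) 5 \left(-10\right)^{2} = \left(\left(- \frac{1}{2}\right) 14 \cdot 23 + 96\right) 5 \cdot 100 = \left(-161 + 96\right) 500 = \left(-65\right) 500 = -32500$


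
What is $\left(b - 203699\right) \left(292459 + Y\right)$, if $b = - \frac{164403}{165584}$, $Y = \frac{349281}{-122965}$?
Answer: $- \frac{606487248888626869913}{10180518280} \approx -5.9573 \cdot 10^{10}$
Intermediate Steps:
$Y = - \frac{349281}{122965}$ ($Y = 349281 \left(- \frac{1}{122965}\right) = - \frac{349281}{122965} \approx -2.8405$)
$b = - \frac{164403}{165584}$ ($b = \left(-164403\right) \frac{1}{165584} = - \frac{164403}{165584} \approx -0.99287$)
$\left(b - 203699\right) \left(292459 + Y\right) = \left(- \frac{164403}{165584} - 203699\right) \left(292459 - \frac{349281}{122965}\right) = \left(- \frac{33729459619}{165584}\right) \frac{35961871654}{122965} = - \frac{606487248888626869913}{10180518280}$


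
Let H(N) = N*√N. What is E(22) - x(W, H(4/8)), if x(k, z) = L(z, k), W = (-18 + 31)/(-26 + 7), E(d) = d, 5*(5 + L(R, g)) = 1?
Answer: 134/5 ≈ 26.800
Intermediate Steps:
L(R, g) = -24/5 (L(R, g) = -5 + (⅕)*1 = -5 + ⅕ = -24/5)
H(N) = N^(3/2)
W = -13/19 (W = 13/(-19) = 13*(-1/19) = -13/19 ≈ -0.68421)
x(k, z) = -24/5
E(22) - x(W, H(4/8)) = 22 - 1*(-24/5) = 22 + 24/5 = 134/5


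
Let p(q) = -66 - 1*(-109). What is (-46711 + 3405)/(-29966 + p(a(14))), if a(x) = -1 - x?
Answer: 43306/29923 ≈ 1.4472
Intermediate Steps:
p(q) = 43 (p(q) = -66 + 109 = 43)
(-46711 + 3405)/(-29966 + p(a(14))) = (-46711 + 3405)/(-29966 + 43) = -43306/(-29923) = -43306*(-1/29923) = 43306/29923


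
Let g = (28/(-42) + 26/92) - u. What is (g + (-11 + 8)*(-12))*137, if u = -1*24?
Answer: 1127099/138 ≈ 8167.4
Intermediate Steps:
u = -24
g = 3259/138 (g = (28/(-42) + 26/92) - 1*(-24) = (28*(-1/42) + 26*(1/92)) + 24 = (-⅔ + 13/46) + 24 = -53/138 + 24 = 3259/138 ≈ 23.616)
(g + (-11 + 8)*(-12))*137 = (3259/138 + (-11 + 8)*(-12))*137 = (3259/138 - 3*(-12))*137 = (3259/138 + 36)*137 = (8227/138)*137 = 1127099/138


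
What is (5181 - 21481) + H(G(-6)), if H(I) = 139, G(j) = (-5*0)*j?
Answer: -16161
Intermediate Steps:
G(j) = 0 (G(j) = 0*j = 0)
(5181 - 21481) + H(G(-6)) = (5181 - 21481) + 139 = -16300 + 139 = -16161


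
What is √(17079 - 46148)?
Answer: I*√29069 ≈ 170.5*I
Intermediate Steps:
√(17079 - 46148) = √(-29069) = I*√29069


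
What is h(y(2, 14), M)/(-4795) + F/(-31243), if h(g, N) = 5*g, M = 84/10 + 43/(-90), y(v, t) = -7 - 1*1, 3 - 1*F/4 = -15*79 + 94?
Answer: -3946640/29962037 ≈ -0.13172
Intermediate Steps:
F = 4376 (F = 12 - 4*(-15*79 + 94) = 12 - 4*(-1185 + 94) = 12 - 4*(-1091) = 12 + 4364 = 4376)
y(v, t) = -8 (y(v, t) = -7 - 1 = -8)
M = 713/90 (M = 84*(⅒) + 43*(-1/90) = 42/5 - 43/90 = 713/90 ≈ 7.9222)
h(y(2, 14), M)/(-4795) + F/(-31243) = (5*(-8))/(-4795) + 4376/(-31243) = -40*(-1/4795) + 4376*(-1/31243) = 8/959 - 4376/31243 = -3946640/29962037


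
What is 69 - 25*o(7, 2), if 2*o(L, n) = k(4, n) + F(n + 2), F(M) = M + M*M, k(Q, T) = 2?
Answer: -206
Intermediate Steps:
F(M) = M + M**2
o(L, n) = 1 + (2 + n)*(3 + n)/2 (o(L, n) = (2 + (n + 2)*(1 + (n + 2)))/2 = (2 + (2 + n)*(1 + (2 + n)))/2 = (2 + (2 + n)*(3 + n))/2 = 1 + (2 + n)*(3 + n)/2)
69 - 25*o(7, 2) = 69 - 25*(1 + (2 + 2)*(3 + 2)/2) = 69 - 25*(1 + (1/2)*4*5) = 69 - 25*(1 + 10) = 69 - 25*11 = 69 - 275 = -206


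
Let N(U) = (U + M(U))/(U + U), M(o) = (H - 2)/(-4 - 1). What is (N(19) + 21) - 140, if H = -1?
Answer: -11256/95 ≈ -118.48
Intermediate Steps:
M(o) = ⅗ (M(o) = (-1 - 2)/(-4 - 1) = -3/(-5) = -3*(-⅕) = ⅗)
N(U) = (⅗ + U)/(2*U) (N(U) = (U + ⅗)/(U + U) = (⅗ + U)/((2*U)) = (⅗ + U)*(1/(2*U)) = (⅗ + U)/(2*U))
(N(19) + 21) - 140 = ((⅒)*(3 + 5*19)/19 + 21) - 140 = ((⅒)*(1/19)*(3 + 95) + 21) - 140 = ((⅒)*(1/19)*98 + 21) - 140 = (49/95 + 21) - 140 = 2044/95 - 140 = -11256/95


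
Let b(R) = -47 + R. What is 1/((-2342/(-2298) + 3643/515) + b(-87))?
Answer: -591735/74503618 ≈ -0.0079424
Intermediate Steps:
1/((-2342/(-2298) + 3643/515) + b(-87)) = 1/((-2342/(-2298) + 3643/515) + (-47 - 87)) = 1/((-2342*(-1/2298) + 3643*(1/515)) - 134) = 1/((1171/1149 + 3643/515) - 134) = 1/(4788872/591735 - 134) = 1/(-74503618/591735) = -591735/74503618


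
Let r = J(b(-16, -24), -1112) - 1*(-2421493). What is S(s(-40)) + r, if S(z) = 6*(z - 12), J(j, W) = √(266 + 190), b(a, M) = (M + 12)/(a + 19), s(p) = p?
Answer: 2421181 + 2*√114 ≈ 2.4212e+6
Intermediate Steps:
b(a, M) = (12 + M)/(19 + a)
J(j, W) = 2*√114 (J(j, W) = √456 = 2*√114)
S(z) = -72 + 6*z (S(z) = 6*(-12 + z) = -72 + 6*z)
r = 2421493 + 2*√114 (r = 2*√114 - 1*(-2421493) = 2*√114 + 2421493 = 2421493 + 2*√114 ≈ 2.4215e+6)
S(s(-40)) + r = (-72 + 6*(-40)) + (2421493 + 2*√114) = (-72 - 240) + (2421493 + 2*√114) = -312 + (2421493 + 2*√114) = 2421181 + 2*√114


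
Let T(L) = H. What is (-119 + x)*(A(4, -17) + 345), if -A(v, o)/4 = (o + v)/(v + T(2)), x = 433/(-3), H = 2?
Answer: -838190/9 ≈ -93132.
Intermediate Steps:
T(L) = 2
x = -433/3 (x = 433*(-1/3) = -433/3 ≈ -144.33)
A(v, o) = -4*(o + v)/(2 + v) (A(v, o) = -4*(o + v)/(v + 2) = -4*(o + v)/(2 + v))
(-119 + x)*(A(4, -17) + 345) = (-119 - 433/3)*(4*(-1*(-17) - 1*4)/(2 + 4) + 345) = -790*(4*(17 - 4)/6 + 345)/3 = -790*(4*(1/6)*13 + 345)/3 = -790*(26/3 + 345)/3 = -790/3*1061/3 = -838190/9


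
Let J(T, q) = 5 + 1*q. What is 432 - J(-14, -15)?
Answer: 442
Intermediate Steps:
J(T, q) = 5 + q
432 - J(-14, -15) = 432 - (5 - 15) = 432 - 1*(-10) = 432 + 10 = 442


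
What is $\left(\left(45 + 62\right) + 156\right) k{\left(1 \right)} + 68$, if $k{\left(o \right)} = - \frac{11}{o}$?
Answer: $-2825$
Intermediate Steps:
$\left(\left(45 + 62\right) + 156\right) k{\left(1 \right)} + 68 = \left(\left(45 + 62\right) + 156\right) \left(- \frac{11}{1}\right) + 68 = \left(107 + 156\right) \left(\left(-11\right) 1\right) + 68 = 263 \left(-11\right) + 68 = -2893 + 68 = -2825$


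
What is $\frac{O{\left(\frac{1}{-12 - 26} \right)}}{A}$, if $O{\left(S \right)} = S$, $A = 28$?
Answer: $- \frac{1}{1064} \approx -0.00093985$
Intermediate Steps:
$\frac{O{\left(\frac{1}{-12 - 26} \right)}}{A} = \frac{1}{\left(-12 - 26\right) 28} = \frac{1}{-38} \cdot \frac{1}{28} = \left(- \frac{1}{38}\right) \frac{1}{28} = - \frac{1}{1064}$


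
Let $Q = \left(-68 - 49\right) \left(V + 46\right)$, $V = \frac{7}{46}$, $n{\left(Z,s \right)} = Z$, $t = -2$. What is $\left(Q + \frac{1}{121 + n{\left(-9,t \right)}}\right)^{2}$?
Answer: $\frac{193484566876129}{6635776} \approx 2.9158 \cdot 10^{7}$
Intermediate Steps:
$V = \frac{7}{46}$ ($V = 7 \cdot \frac{1}{46} = \frac{7}{46} \approx 0.15217$)
$Q = - \frac{248391}{46}$ ($Q = \left(-68 - 49\right) \left(\frac{7}{46} + 46\right) = \left(-117\right) \frac{2123}{46} = - \frac{248391}{46} \approx -5399.8$)
$\left(Q + \frac{1}{121 + n{\left(-9,t \right)}}\right)^{2} = \left(- \frac{248391}{46} + \frac{1}{121 - 9}\right)^{2} = \left(- \frac{248391}{46} + \frac{1}{112}\right)^{2} = \left(- \frac{13909873}{2576}\right)^{2} = \frac{193484566876129}{6635776}$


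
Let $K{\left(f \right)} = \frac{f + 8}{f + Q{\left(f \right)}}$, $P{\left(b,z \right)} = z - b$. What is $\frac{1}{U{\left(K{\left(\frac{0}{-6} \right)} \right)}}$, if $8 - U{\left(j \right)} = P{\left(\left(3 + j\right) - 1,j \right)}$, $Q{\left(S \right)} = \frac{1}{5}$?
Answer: $\frac{1}{10} \approx 0.1$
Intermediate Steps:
$Q{\left(S \right)} = \frac{1}{5}$
$K{\left(f \right)} = \frac{8 + f}{\frac{1}{5} + f}$ ($K{\left(f \right)} = \frac{f + 8}{f + \frac{1}{5}} = \frac{8 + f}{\frac{1}{5} + f}$)
$U{\left(j \right)} = 10$ ($U{\left(j \right)} = 8 - \left(j - \left(\left(3 + j\right) - 1\right)\right) = 8 - \left(j - \left(2 + j\right)\right) = 8 - -2 = 8 + 2 = 10$)
$\frac{1}{U{\left(K{\left(\frac{0}{-6} \right)} \right)}} = \frac{1}{10}$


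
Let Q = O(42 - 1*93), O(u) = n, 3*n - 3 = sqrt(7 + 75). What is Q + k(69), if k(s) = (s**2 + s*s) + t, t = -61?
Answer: 9462 + sqrt(82)/3 ≈ 9465.0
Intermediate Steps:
n = 1 + sqrt(82)/3 (n = 1 + sqrt(7 + 75)/3 = 1 + sqrt(82)/3 ≈ 4.0185)
O(u) = 1 + sqrt(82)/3
k(s) = -61 + 2*s**2 (k(s) = (s**2 + s*s) - 61 = (s**2 + s**2) - 61 = 2*s**2 - 61 = -61 + 2*s**2)
Q = 1 + sqrt(82)/3 ≈ 4.0185
Q + k(69) = (1 + sqrt(82)/3) + (-61 + 2*69**2) = (1 + sqrt(82)/3) + (-61 + 2*4761) = (1 + sqrt(82)/3) + (-61 + 9522) = (1 + sqrt(82)/3) + 9461 = 9462 + sqrt(82)/3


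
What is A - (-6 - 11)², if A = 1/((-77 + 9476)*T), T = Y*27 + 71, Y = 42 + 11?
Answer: -4079899121/14117298 ≈ -289.00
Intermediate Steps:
Y = 53
T = 1502 (T = 53*27 + 71 = 1431 + 71 = 1502)
A = 1/14117298 (A = 1/((-77 + 9476)*1502) = (1/1502)/9399 = (1/9399)*(1/1502) = 1/14117298 ≈ 7.0835e-8)
A - (-6 - 11)² = 1/14117298 - (-6 - 11)² = 1/14117298 - 1*(-17)² = 1/14117298 - 1*289 = 1/14117298 - 289 = -4079899121/14117298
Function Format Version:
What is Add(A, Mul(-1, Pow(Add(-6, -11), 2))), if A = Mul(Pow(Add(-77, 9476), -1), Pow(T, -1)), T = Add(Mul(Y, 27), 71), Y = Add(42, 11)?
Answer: Rational(-4079899121, 14117298) ≈ -289.00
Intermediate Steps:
Y = 53
T = 1502 (T = Add(Mul(53, 27), 71) = Add(1431, 71) = 1502)
A = Rational(1, 14117298) (A = Mul(Pow(Add(-77, 9476), -1), Pow(1502, -1)) = Mul(Pow(9399, -1), Rational(1, 1502)) = Mul(Rational(1, 9399), Rational(1, 1502)) = Rational(1, 14117298) ≈ 7.0835e-8)
Add(A, Mul(-1, Pow(Add(-6, -11), 2))) = Add(Rational(1, 14117298), Mul(-1, Pow(Add(-6, -11), 2))) = Add(Rational(1, 14117298), Mul(-1, Pow(-17, 2))) = Add(Rational(1, 14117298), Mul(-1, 289)) = Add(Rational(1, 14117298), -289) = Rational(-4079899121, 14117298)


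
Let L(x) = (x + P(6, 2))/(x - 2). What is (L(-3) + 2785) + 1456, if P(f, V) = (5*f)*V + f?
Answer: 21142/5 ≈ 4228.4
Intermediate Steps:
P(f, V) = f + 5*V*f (P(f, V) = 5*V*f + f = f + 5*V*f)
L(x) = (66 + x)/(-2 + x) (L(x) = (x + 6*(1 + 5*2))/(x - 2) = (x + 6*(1 + 10))/(-2 + x) = (x + 6*11)/(-2 + x) = (x + 66)/(-2 + x) = (66 + x)/(-2 + x))
(L(-3) + 2785) + 1456 = ((66 - 3)/(-2 - 3) + 2785) + 1456 = (63/(-5) + 2785) + 1456 = (-⅕*63 + 2785) + 1456 = (-63/5 + 2785) + 1456 = 13862/5 + 1456 = 21142/5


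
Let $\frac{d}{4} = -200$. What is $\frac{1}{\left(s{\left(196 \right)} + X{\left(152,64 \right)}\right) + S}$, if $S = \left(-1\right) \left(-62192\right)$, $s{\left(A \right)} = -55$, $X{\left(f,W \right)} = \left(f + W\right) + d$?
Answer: $\frac{1}{61553} \approx 1.6246 \cdot 10^{-5}$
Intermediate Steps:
$d = -800$ ($d = 4 \left(-200\right) = -800$)
$X{\left(f,W \right)} = -800 + W + f$ ($X{\left(f,W \right)} = \left(f + W\right) - 800 = \left(W + f\right) - 800 = -800 + W + f$)
$S = 62192$
$\frac{1}{\left(s{\left(196 \right)} + X{\left(152,64 \right)}\right) + S} = \frac{1}{\left(-55 + \left(-800 + 64 + 152\right)\right) + 62192} = \frac{1}{\left(-55 - 584\right) + 62192} = \frac{1}{-639 + 62192} = \frac{1}{61553}$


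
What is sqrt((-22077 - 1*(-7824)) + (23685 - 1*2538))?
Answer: 3*sqrt(766) ≈ 83.030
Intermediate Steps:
sqrt((-22077 - 1*(-7824)) + (23685 - 1*2538)) = sqrt((-22077 + 7824) + (23685 - 2538)) = sqrt(-14253 + 21147) = sqrt(6894) = 3*sqrt(766)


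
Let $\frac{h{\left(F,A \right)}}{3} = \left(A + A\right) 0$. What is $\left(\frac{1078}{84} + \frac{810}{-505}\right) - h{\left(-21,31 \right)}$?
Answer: $\frac{6805}{606} \approx 11.229$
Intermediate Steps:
$h{\left(F,A \right)} = 0$ ($h{\left(F,A \right)} = 3 \left(A + A\right) 0 = 3 \cdot 2 A 0 = 3 \cdot 0 = 0$)
$\left(\frac{1078}{84} + \frac{810}{-505}\right) - h{\left(-21,31 \right)} = \left(\frac{1078}{84} + \frac{810}{-505}\right) - 0 = \left(1078 \cdot \frac{1}{84} + 810 \left(- \frac{1}{505}\right)\right) + 0 = \left(\frac{77}{6} - \frac{162}{101}\right) + 0 = \frac{6805}{606} + 0 = \frac{6805}{606}$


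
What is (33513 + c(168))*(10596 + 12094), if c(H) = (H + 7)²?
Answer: 1455291220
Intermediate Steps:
c(H) = (7 + H)²
(33513 + c(168))*(10596 + 12094) = (33513 + (7 + 168)²)*(10596 + 12094) = (33513 + 175²)*22690 = (33513 + 30625)*22690 = 64138*22690 = 1455291220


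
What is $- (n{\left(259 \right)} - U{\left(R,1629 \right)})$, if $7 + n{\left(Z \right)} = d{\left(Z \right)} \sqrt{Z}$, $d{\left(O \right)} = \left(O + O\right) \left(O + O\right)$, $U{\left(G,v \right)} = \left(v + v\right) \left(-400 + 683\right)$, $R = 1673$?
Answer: $922021 - 268324 \sqrt{259} \approx -3.3962 \cdot 10^{6}$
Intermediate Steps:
$U{\left(G,v \right)} = 566 v$ ($U{\left(G,v \right)} = 2 v 283 = 566 v$)
$d{\left(O \right)} = 4 O^{2}$ ($d{\left(O \right)} = 2 O 2 O = 4 O^{2}$)
$n{\left(Z \right)} = -7 + 4 Z^{\frac{5}{2}}$ ($n{\left(Z \right)} = -7 + 4 Z^{2} \sqrt{Z} = -7 + 4 Z^{\frac{5}{2}}$)
$- (n{\left(259 \right)} - U{\left(R,1629 \right)}) = - (\left(-7 + 4 \cdot 259^{\frac{5}{2}}\right) - 566 \cdot 1629) = - (\left(-7 + 4 \cdot 67081 \sqrt{259}\right) - 922014) = - (\left(-7 + 268324 \sqrt{259}\right) - 922014) = - (-922021 + 268324 \sqrt{259}) = 922021 - 268324 \sqrt{259}$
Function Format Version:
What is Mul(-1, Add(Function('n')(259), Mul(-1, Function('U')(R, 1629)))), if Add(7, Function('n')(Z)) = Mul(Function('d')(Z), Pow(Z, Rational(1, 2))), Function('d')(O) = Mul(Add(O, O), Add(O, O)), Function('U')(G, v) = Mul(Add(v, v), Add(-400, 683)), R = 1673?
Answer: Add(922021, Mul(-268324, Pow(259, Rational(1, 2)))) ≈ -3.3962e+6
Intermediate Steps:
Function('U')(G, v) = Mul(566, v) (Function('U')(G, v) = Mul(Mul(2, v), 283) = Mul(566, v))
Function('d')(O) = Mul(4, Pow(O, 2)) (Function('d')(O) = Mul(Mul(2, O), Mul(2, O)) = Mul(4, Pow(O, 2)))
Function('n')(Z) = Add(-7, Mul(4, Pow(Z, Rational(5, 2)))) (Function('n')(Z) = Add(-7, Mul(Mul(4, Pow(Z, 2)), Pow(Z, Rational(1, 2)))) = Add(-7, Mul(4, Pow(Z, Rational(5, 2)))))
Mul(-1, Add(Function('n')(259), Mul(-1, Function('U')(R, 1629)))) = Mul(-1, Add(Add(-7, Mul(4, Pow(259, Rational(5, 2)))), Mul(-1, Mul(566, 1629)))) = Mul(-1, Add(Add(-7, Mul(4, Mul(67081, Pow(259, Rational(1, 2))))), Mul(-1, 922014))) = Mul(-1, Add(Add(-7, Mul(268324, Pow(259, Rational(1, 2)))), -922014)) = Mul(-1, Add(-922021, Mul(268324, Pow(259, Rational(1, 2))))) = Add(922021, Mul(-268324, Pow(259, Rational(1, 2))))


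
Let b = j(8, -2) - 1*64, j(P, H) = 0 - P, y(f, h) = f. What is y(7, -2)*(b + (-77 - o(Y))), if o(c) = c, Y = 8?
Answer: -1099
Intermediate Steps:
j(P, H) = -P
b = -72 (b = -1*8 - 1*64 = -8 - 64 = -72)
y(7, -2)*(b + (-77 - o(Y))) = 7*(-72 + (-77 - 1*8)) = 7*(-72 + (-77 - 8)) = 7*(-72 - 85) = 7*(-157) = -1099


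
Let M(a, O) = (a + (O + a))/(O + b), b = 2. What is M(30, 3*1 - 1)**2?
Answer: 961/4 ≈ 240.25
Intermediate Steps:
M(a, O) = (O + 2*a)/(2 + O) (M(a, O) = (a + (O + a))/(O + 2) = (O + 2*a)/(2 + O))
M(30, 3*1 - 1)**2 = (((3*1 - 1) + 2*30)/(2 + (3*1 - 1)))**2 = (((3 - 1) + 60)/(2 + (3 - 1)))**2 = ((2 + 60)/(2 + 2))**2 = (62/4)**2 = ((1/4)*62)**2 = (31/2)**2 = 961/4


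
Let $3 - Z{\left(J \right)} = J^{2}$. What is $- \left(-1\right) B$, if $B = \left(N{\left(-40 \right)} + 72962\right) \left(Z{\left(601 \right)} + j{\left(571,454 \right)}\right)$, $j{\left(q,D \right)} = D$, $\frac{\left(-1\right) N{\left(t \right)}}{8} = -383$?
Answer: $-27425923344$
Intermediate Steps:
$N{\left(t \right)} = 3064$ ($N{\left(t \right)} = \left(-8\right) \left(-383\right) = 3064$)
$Z{\left(J \right)} = 3 - J^{2}$
$B = -27425923344$ ($B = \left(3064 + 72962\right) \left(\left(3 - 601^{2}\right) + 454\right) = 76026 \left(\left(3 - 361201\right) + 454\right) = 76026 \left(-361198 + 454\right) = 76026 \left(-360744\right) = -27425923344$)
$- \left(-1\right) B = - \left(-1\right) \left(-27425923344\right) = \left(-1\right) 27425923344 = -27425923344$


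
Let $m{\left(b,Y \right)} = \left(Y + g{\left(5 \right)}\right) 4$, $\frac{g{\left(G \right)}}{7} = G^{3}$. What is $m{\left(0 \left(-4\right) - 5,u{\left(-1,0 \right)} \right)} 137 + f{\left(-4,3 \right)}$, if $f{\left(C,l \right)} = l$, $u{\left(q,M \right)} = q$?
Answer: $478955$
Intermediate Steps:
$g{\left(G \right)} = 7 G^{3}$
$m{\left(b,Y \right)} = 3500 + 4 Y$ ($m{\left(b,Y \right)} = \left(Y + 7 \cdot 5^{3}\right) 4 = \left(Y + 7 \cdot 125\right) 4 = \left(Y + 875\right) 4 = \left(875 + Y\right) 4 = 3500 + 4 Y$)
$m{\left(0 \left(-4\right) - 5,u{\left(-1,0 \right)} \right)} 137 + f{\left(-4,3 \right)} = \left(3500 + 4 \left(-1\right)\right) 137 + 3 = \left(3500 - 4\right) 137 + 3 = 3496 \cdot 137 + 3 = 478952 + 3 = 478955$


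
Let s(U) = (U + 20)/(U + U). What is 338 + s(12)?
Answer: 1018/3 ≈ 339.33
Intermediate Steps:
s(U) = (20 + U)/(2*U) (s(U) = (20 + U)/((2*U)) = (20 + U)*(1/(2*U)) = (20 + U)/(2*U))
338 + s(12) = 338 + (½)*(20 + 12)/12 = 338 + (½)*(1/12)*32 = 338 + 4/3 = 1018/3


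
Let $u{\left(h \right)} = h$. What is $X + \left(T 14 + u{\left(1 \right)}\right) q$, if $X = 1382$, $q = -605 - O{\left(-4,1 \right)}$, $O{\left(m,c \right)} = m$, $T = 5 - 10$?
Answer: $42851$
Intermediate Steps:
$T = -5$ ($T = 5 - 10 = -5$)
$q = -601$ ($q = -605 - -4 = -605 + 4 = -601$)
$X + \left(T 14 + u{\left(1 \right)}\right) q = 1382 + \left(\left(-5\right) 14 + 1\right) \left(-601\right) = 1382 + \left(-70 + 1\right) \left(-601\right) = 1382 - -41469 = 1382 + 41469 = 42851$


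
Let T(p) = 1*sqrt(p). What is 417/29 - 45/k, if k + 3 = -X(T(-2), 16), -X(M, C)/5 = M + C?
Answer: 797586/57797 + 75*I*sqrt(2)/1993 ≈ 13.8 + 0.053219*I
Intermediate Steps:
T(p) = sqrt(p)
X(M, C) = -5*C - 5*M (X(M, C) = -5*(M + C) = -5*(C + M) = -5*C - 5*M)
k = 77 + 5*I*sqrt(2) (k = -3 - (-5*16 - 5*I*sqrt(2)) = -3 - (-80 - 5*I*sqrt(2)) = -3 + (80 + 5*I*sqrt(2)) = 77 + 5*I*sqrt(2) ≈ 77.0 + 7.0711*I)
417/29 - 45/k = 417/29 - 45/(77 + 5*I*sqrt(2))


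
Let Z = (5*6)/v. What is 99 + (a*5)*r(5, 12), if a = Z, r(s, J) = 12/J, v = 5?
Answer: 129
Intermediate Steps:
Z = 6 (Z = (5*6)/5 = 30*(⅕) = 6)
a = 6
99 + (a*5)*r(5, 12) = 99 + (6*5)*(12/12) = 99 + 30*(12*(1/12)) = 99 + 30*1 = 99 + 30 = 129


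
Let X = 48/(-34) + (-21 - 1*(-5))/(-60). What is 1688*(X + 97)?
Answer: 41259784/255 ≈ 1.6180e+5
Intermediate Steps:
X = -292/255 (X = 48*(-1/34) + (-21 + 5)*(-1/60) = -24/17 - 16*(-1/60) = -24/17 + 4/15 = -292/255 ≈ -1.1451)
1688*(X + 97) = 1688*(-292/255 + 97) = 1688*(24443/255) = 41259784/255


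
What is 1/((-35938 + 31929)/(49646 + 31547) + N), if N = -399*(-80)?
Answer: 81193/2591676551 ≈ 3.1328e-5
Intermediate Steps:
N = 31920
1/((-35938 + 31929)/(49646 + 31547) + N) = 1/((-35938 + 31929)/(49646 + 31547) + 31920) = 1/(-4009/81193 + 31920) = 1/(2591676551/81193) = 81193/2591676551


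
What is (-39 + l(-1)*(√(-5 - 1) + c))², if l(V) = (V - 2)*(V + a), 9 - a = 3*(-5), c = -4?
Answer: 27603 - 32706*I*√6 ≈ 27603.0 - 80113.0*I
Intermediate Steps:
a = 24 (a = 9 - 3*(-5) = 9 - 1*(-15) = 9 + 15 = 24)
l(V) = (-2 + V)*(24 + V) (l(V) = (V - 2)*(V + 24) = (-2 + V)*(24 + V))
(-39 + l(-1)*(√(-5 - 1) + c))² = (-39 + (-48 + (-1)² + 22*(-1))*(√(-5 - 1) - 4))² = (-39 + (-48 + 1 - 22)*(√(-6) - 4))² = (-39 - 69*(I*√6 - 4))² = (-39 - 69*(-4 + I*√6))² = (-39 + (276 - 69*I*√6))² = (237 - 69*I*√6)²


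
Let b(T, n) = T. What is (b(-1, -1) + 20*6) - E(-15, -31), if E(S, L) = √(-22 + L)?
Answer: 119 - I*√53 ≈ 119.0 - 7.2801*I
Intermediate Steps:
(b(-1, -1) + 20*6) - E(-15, -31) = (-1 + 20*6) - √(-22 - 31) = (-1 + 120) - √(-53) = 119 - I*√53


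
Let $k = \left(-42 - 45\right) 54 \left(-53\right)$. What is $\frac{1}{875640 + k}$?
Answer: $\frac{1}{1124634} \approx 8.8918 \cdot 10^{-7}$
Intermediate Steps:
$k = 248994$ ($k = \left(-87\right) 54 \left(-53\right) = \left(-4698\right) \left(-53\right) = 248994$)
$\frac{1}{875640 + k} = \frac{1}{875640 + 248994} = \frac{1}{1124634}$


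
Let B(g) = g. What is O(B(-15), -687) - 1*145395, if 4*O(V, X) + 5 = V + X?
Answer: -582287/4 ≈ -1.4557e+5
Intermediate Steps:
O(V, X) = -5/4 + V/4 + X/4 (O(V, X) = -5/4 + (V + X)/4 = -5/4 + (V/4 + X/4) = -5/4 + V/4 + X/4)
O(B(-15), -687) - 1*145395 = (-5/4 + (¼)*(-15) + (¼)*(-687)) - 1*145395 = (-5/4 - 15/4 - 687/4) - 145395 = -707/4 - 145395 = -582287/4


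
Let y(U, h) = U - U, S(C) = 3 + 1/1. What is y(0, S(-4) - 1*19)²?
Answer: 0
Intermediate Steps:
S(C) = 4 (S(C) = 3 + 1 = 4)
y(U, h) = 0
y(0, S(-4) - 1*19)² = 0² = 0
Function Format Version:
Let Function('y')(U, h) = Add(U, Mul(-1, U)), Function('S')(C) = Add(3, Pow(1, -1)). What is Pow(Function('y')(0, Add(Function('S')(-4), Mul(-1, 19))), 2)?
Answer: 0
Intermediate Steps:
Function('S')(C) = 4 (Function('S')(C) = Add(3, 1) = 4)
Function('y')(U, h) = 0
Pow(Function('y')(0, Add(Function('S')(-4), Mul(-1, 19))), 2) = Pow(0, 2) = 0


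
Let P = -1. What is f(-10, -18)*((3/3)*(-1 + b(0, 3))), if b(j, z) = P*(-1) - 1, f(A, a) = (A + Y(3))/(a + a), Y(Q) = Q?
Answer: -7/36 ≈ -0.19444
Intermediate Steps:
f(A, a) = (3 + A)/(2*a) (f(A, a) = (A + 3)/(a + a) = (3 + A)/((2*a)) = (3 + A)*(1/(2*a)) = (3 + A)/(2*a))
b(j, z) = 0 (b(j, z) = -1*(-1) - 1 = 1 - 1 = 0)
f(-10, -18)*((3/3)*(-1 + b(0, 3))) = ((½)*(3 - 10)/(-18))*((3/3)*(-1 + 0)) = ((½)*(-1/18)*(-7))*((3*(⅓))*(-1)) = 7*(1*(-1))/36 = (7/36)*(-1) = -7/36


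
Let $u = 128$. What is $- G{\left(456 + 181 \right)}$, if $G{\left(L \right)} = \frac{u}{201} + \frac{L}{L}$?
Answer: $- \frac{329}{201} \approx -1.6368$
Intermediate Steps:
$G{\left(L \right)} = \frac{329}{201}$ ($G{\left(L \right)} = \frac{128}{201} + \frac{L}{L} = 128 \cdot \frac{1}{201} + 1 = \frac{128}{201} + 1 = \frac{329}{201}$)
$- G{\left(456 + 181 \right)} = \left(-1\right) \frac{329}{201} = - \frac{329}{201}$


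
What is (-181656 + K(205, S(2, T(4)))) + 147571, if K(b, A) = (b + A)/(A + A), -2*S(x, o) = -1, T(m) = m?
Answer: -67759/2 ≈ -33880.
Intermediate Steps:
S(x, o) = 1/2 (S(x, o) = -1/2*(-1) = 1/2)
K(b, A) = (A + b)/(2*A) (K(b, A) = (A + b)/((2*A)) = (A + b)*(1/(2*A)) = (A + b)/(2*A))
(-181656 + K(205, S(2, T(4)))) + 147571 = (-181656 + (1/2 + 205)/(2*(1/2))) + 147571 = (-181656 + (1/2)*2*(411/2)) + 147571 = (-181656 + 411/2) + 147571 = -362901/2 + 147571 = -67759/2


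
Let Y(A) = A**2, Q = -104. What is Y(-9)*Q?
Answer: -8424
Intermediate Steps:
Y(-9)*Q = (-9)**2*(-104) = 81*(-104) = -8424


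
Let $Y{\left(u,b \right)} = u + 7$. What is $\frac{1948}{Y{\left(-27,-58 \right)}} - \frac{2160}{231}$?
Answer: $- \frac{41099}{385} \approx -106.75$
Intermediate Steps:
$Y{\left(u,b \right)} = 7 + u$
$\frac{1948}{Y{\left(-27,-58 \right)}} - \frac{2160}{231} = \frac{1948}{7 - 27} - \frac{2160}{231} = \frac{1948}{-20} - \frac{720}{77} = 1948 \left(- \frac{1}{20}\right) - \frac{720}{77} = - \frac{487}{5} - \frac{720}{77} = - \frac{41099}{385}$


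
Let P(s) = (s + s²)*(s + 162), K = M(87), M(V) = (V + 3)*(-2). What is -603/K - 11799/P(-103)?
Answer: 6882373/2066180 ≈ 3.3310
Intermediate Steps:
M(V) = -6 - 2*V (M(V) = (3 + V)*(-2) = -6 - 2*V)
K = -180 (K = -6 - 2*87 = -6 - 174 = -180)
P(s) = (162 + s)*(s + s²) (P(s) = (s + s²)*(162 + s) = (162 + s)*(s + s²))
-603/K - 11799/P(-103) = -603/(-180) - 11799*(-1/(103*(162 + (-103)² + 163*(-103)))) = -603*(-1/180) - 11799*(-1/(103*(162 + 10609 - 16789))) = 67/20 - 11799/((-103*(-6018))) = 67/20 - 11799/619854 = 67/20 - 11799*1/619854 = 67/20 - 3933/206618 = 6882373/2066180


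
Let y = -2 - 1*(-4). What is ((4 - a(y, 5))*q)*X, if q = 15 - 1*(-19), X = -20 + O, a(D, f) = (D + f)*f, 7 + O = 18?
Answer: 9486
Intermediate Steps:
y = 2 (y = -2 + 4 = 2)
O = 11 (O = -7 + 18 = 11)
a(D, f) = f*(D + f)
X = -9 (X = -20 + 11 = -9)
q = 34 (q = 15 + 19 = 34)
((4 - a(y, 5))*q)*X = ((4 - 5*(2 + 5))*34)*(-9) = ((4 - 5*7)*34)*(-9) = ((4 - 1*35)*34)*(-9) = ((4 - 35)*34)*(-9) = -31*34*(-9) = -1054*(-9) = 9486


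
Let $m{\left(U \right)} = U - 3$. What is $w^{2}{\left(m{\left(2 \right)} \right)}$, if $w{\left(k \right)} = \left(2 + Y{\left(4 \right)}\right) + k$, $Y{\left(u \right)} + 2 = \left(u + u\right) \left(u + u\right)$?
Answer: $3969$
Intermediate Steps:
$Y{\left(u \right)} = -2 + 4 u^{2}$ ($Y{\left(u \right)} = -2 + \left(u + u\right) \left(u + u\right) = -2 + 2 u 2 u = -2 + 4 u^{2}$)
$m{\left(U \right)} = -3 + U$ ($m{\left(U \right)} = U - 3 = -3 + U$)
$w{\left(k \right)} = 64 + k$ ($w{\left(k \right)} = \left(2 - \left(2 - 4 \cdot 4^{2}\right)\right) + k = \left(2 + \left(-2 + 4 \cdot 16\right)\right) + k = \left(2 + \left(-2 + 64\right)\right) + k = \left(2 + 62\right) + k = 64 + k$)
$w^{2}{\left(m{\left(2 \right)} \right)} = \left(64 + \left(-3 + 2\right)\right)^{2} = \left(64 - 1\right)^{2} = 63^{2} = 3969$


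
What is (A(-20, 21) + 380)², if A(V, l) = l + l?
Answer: 178084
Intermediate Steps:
A(V, l) = 2*l
(A(-20, 21) + 380)² = (2*21 + 380)² = (42 + 380)² = 422² = 178084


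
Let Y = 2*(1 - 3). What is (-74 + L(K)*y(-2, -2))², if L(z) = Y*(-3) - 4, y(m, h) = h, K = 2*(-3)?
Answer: 8100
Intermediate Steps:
K = -6
Y = -4 (Y = 2*(-2) = -4)
L(z) = 8 (L(z) = -4*(-3) - 4 = 12 - 4 = 8)
(-74 + L(K)*y(-2, -2))² = (-74 + 8*(-2))² = (-74 - 16)² = (-90)² = 8100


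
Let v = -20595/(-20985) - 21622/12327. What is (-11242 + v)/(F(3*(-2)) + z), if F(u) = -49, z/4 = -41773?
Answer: 4508998411/67033153551 ≈ 0.067265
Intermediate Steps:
z = -167092 (z = 4*(-41773) = -167092)
v = -13324207/17245473 (v = -20595*(-1/20985) - 21622*1/12327 = 1373/1399 - 21622/12327 = -13324207/17245473 ≈ -0.77262)
(-11242 + v)/(F(3*(-2)) + z) = (-11242 - 13324207/17245473)/(-49 - 167092) = -193886931673/17245473/(-167141) = -193886931673/17245473*(-1/167141) = 4508998411/67033153551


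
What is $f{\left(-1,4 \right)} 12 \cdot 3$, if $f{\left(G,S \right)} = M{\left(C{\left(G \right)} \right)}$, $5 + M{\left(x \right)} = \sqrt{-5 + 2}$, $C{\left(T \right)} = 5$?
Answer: $-180 + 36 i \sqrt{3} \approx -180.0 + 62.354 i$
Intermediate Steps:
$M{\left(x \right)} = -5 + i \sqrt{3}$ ($M{\left(x \right)} = -5 + \sqrt{-5 + 2} = -5 + \sqrt{-3} = -5 + i \sqrt{3}$)
$f{\left(G,S \right)} = -5 + i \sqrt{3}$
$f{\left(-1,4 \right)} 12 \cdot 3 = \left(-5 + i \sqrt{3}\right) 12 \cdot 3 = \left(-60 + 12 i \sqrt{3}\right) 3 = -180 + 36 i \sqrt{3}$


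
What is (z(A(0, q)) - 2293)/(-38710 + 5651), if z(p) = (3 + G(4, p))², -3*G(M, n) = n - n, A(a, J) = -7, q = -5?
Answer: 2284/33059 ≈ 0.069089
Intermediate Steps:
G(M, n) = 0 (G(M, n) = -(n - n)/3 = -⅓*0 = 0)
z(p) = 9 (z(p) = (3 + 0)² = 3² = 9)
(z(A(0, q)) - 2293)/(-38710 + 5651) = (9 - 2293)/(-38710 + 5651) = -2284/(-33059) = -2284*(-1/33059) = 2284/33059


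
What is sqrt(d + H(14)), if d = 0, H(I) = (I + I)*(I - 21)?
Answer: 14*I ≈ 14.0*I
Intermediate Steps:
H(I) = 2*I*(-21 + I) (H(I) = (2*I)*(-21 + I) = 2*I*(-21 + I))
sqrt(d + H(14)) = sqrt(0 + 2*14*(-21 + 14)) = sqrt(0 + 2*14*(-7)) = sqrt(0 - 196) = sqrt(-196) = 14*I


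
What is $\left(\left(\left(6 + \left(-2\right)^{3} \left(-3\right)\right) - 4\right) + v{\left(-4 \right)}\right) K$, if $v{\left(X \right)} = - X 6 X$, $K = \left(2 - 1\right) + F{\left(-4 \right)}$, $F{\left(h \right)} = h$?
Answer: $210$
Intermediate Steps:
$K = -3$ ($K = \left(2 - 1\right) - 4 = 1 - 4 = -3$)
$v{\left(X \right)} = - 6 X^{2}$ ($v{\left(X \right)} = - 6 X X = - 6 X^{2}$)
$\left(\left(\left(6 + \left(-2\right)^{3} \left(-3\right)\right) - 4\right) + v{\left(-4 \right)}\right) K = \left(\left(\left(6 + \left(-2\right)^{3} \left(-3\right)\right) - 4\right) - 6 \left(-4\right)^{2}\right) \left(-3\right) = \left(\left(\left(6 - -24\right) - 4\right) - 96\right) \left(-3\right) = \left(\left(\left(6 + 24\right) - 4\right) - 96\right) \left(-3\right) = \left(\left(30 - 4\right) - 96\right) \left(-3\right) = \left(26 - 96\right) \left(-3\right) = \left(-70\right) \left(-3\right) = 210$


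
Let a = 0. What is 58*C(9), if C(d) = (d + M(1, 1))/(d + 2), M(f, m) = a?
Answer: 522/11 ≈ 47.455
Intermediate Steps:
M(f, m) = 0
C(d) = d/(2 + d) (C(d) = (d + 0)/(d + 2) = d/(2 + d))
58*C(9) = 58*(9/(2 + 9)) = 58*(9/11) = 522/11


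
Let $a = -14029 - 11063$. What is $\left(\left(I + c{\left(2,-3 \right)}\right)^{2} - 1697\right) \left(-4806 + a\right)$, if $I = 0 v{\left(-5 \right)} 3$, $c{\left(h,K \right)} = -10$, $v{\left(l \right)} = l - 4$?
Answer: $47747106$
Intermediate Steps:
$v{\left(l \right)} = -4 + l$ ($v{\left(l \right)} = l - 4 = -4 + l$)
$I = 0$ ($I = 0 \left(-4 - 5\right) 3 = 0 \left(-9\right) 3 = 0 \cdot 3 = 0$)
$a = -25092$
$\left(\left(I + c{\left(2,-3 \right)}\right)^{2} - 1697\right) \left(-4806 + a\right) = \left(\left(0 - 10\right)^{2} - 1697\right) \left(-4806 - 25092\right) = \left(\left(-10\right)^{2} - 1697\right) \left(-29898\right) = \left(100 - 1697\right) \left(-29898\right) = \left(-1597\right) \left(-29898\right) = 47747106$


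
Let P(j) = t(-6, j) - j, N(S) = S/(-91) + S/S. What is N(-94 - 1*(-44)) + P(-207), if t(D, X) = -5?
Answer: 18523/91 ≈ 203.55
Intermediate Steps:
N(S) = 1 - S/91 (N(S) = S*(-1/91) + 1 = -S/91 + 1 = 1 - S/91)
P(j) = -5 - j
N(-94 - 1*(-44)) + P(-207) = (1 - (-94 - 1*(-44))/91) + (-5 - 1*(-207)) = (1 - (-94 + 44)/91) + (-5 + 207) = (1 - 1/91*(-50)) + 202 = (1 + 50/91) + 202 = 141/91 + 202 = 18523/91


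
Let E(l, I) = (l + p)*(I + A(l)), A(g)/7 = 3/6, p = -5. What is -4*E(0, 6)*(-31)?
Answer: -5890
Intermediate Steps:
A(g) = 7/2 (A(g) = 7*(3/6) = 7*(3*(⅙)) = 7*(½) = 7/2)
E(l, I) = (-5 + l)*(7/2 + I) (E(l, I) = (l - 5)*(I + 7/2) = (-5 + l)*(7/2 + I))
-4*E(0, 6)*(-31) = -4*(-35/2 - 5*6 + (7/2)*0 + 6*0)*(-31) = -4*(-35/2 - 30 + 0 + 0)*(-31) = -4*(-95/2)*(-31) = 190*(-31) = -5890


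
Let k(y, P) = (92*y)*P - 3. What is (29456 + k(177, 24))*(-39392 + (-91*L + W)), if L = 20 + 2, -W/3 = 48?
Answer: -17457133722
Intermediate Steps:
W = -144 (W = -3*48 = -144)
k(y, P) = -3 + 92*P*y (k(y, P) = 92*P*y - 3 = -3 + 92*P*y)
L = 22
(29456 + k(177, 24))*(-39392 + (-91*L + W)) = (29456 + (-3 + 92*24*177))*(-39392 + (-91*22 - 144)) = (29456 + (-3 + 390816))*(-39392 + (-2002 - 144)) = (29456 + 390813)*(-39392 - 2146) = 420269*(-41538) = -17457133722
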